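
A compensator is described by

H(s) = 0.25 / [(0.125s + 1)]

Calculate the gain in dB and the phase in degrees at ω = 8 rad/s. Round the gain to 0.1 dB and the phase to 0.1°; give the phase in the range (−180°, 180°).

-15.1 dB, -45.0°

At ω = 8 rad/s:
pole (1 + j8·0.125) = 1 + j1 → |·| ≈ 1.4142, ∠ ≈ 45.00°
|H| = 0.25 · 1 / (1.4142) ≈ 0.17678
Gain = 20 log₁₀(0.17678) ≈ -15.05 dB
∠H = (0°) − (45.00°) = -45.00°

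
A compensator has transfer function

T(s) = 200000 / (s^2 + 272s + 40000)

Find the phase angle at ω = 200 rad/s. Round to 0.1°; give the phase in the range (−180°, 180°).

At s = jω = j200:
quadratic: (j200)² + 272·j200 + 40000 = 0 + j54400 → |·| ≈ 54400, ∠ ≈ 90.00°
∠T = 0.00° − 90.00° = -90.00°

-90.0°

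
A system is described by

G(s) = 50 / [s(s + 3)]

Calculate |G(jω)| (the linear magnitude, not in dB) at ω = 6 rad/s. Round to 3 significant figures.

At s = jω = j6:
pole (s+3): 3 + j6 → |·| = √(3²+6²) = √45 ≈ 6.7082, ∠ = arctan(6/3) ≈ 63.43°
pole at origin: |s| = 6, ∠ = 90.00° (in denominator)
|G| = 50 / 40.249 ≈ 1.2423

1.24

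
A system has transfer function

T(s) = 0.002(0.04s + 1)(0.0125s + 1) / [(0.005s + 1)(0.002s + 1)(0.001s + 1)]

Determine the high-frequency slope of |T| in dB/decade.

-20 dB/decade

Each pole contributes −20 dB/decade at high frequency; each zero contributes +20 dB/decade.
Net: 2 zero(s) − 3 pole(s) → -20 dB/decade.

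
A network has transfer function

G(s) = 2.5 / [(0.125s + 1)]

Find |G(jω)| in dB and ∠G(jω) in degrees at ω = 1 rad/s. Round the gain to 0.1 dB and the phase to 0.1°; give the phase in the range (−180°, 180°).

At ω = 1 rad/s:
pole (1 + j1·0.125) = 1 + j0.125 → |·| ≈ 1.0078, ∠ ≈ 7.13°
|G| = 2.5 · 1 / (1.0078) ≈ 2.4807
Gain = 20 log₁₀(2.4807) ≈ 7.89 dB
∠G = (0°) − (7.13°) = -7.13°

7.9 dB, -7.1°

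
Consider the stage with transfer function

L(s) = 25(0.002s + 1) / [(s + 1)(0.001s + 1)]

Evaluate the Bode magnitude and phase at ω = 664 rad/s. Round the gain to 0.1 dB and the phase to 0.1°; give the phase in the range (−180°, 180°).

-25.7 dB, -70.5°

At ω = 664 rad/s:
zero (1 + j664·0.002) = 1 + j1.328 → |·| ≈ 1.6624, ∠ ≈ 53.02°
pole (1 + j664·1) = 1 + j664 → |·| ≈ 664, ∠ ≈ 89.91°
pole (1 + j664·0.001) = 1 + j0.664 → |·| ≈ 1.2004, ∠ ≈ 33.58°
|L| = 25 · 1.6624 / (664 · 1.2004) ≈ 0.052141
Gain = 20 log₁₀(0.052141) ≈ -25.66 dB
∠L = (53.02°) − (89.91° + 33.58°) = -70.47°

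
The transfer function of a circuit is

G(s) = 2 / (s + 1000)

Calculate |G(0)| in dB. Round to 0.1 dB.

G(0) = 2 / (1000) = 0.002
20 log₁₀(0.002) ≈ -53.98 dB

-54.0 dB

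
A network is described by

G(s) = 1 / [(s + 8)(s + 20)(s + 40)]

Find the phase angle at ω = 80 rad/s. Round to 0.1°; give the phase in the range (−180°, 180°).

136.3°

At s = jω = j80:
pole (s+8): 8 + j80 → |·| = √(8²+80²) = √6464 ≈ 80.399, ∠ = arctan(80/8) ≈ 84.29°
pole (s+20): 20 + j80 → |·| = √(20²+80²) = √6800 ≈ 82.462, ∠ = arctan(80/20) ≈ 75.96°
pole (s+40): 40 + j80 → |·| = √(40²+80²) = √8000 ≈ 89.443, ∠ = arctan(80/40) ≈ 63.43°
∠G = 0.00° − 223.68° = -223.68° ≡ 136.32° (principal value)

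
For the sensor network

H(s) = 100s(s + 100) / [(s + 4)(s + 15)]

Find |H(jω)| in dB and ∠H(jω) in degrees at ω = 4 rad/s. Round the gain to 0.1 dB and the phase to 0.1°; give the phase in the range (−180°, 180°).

53.2 dB, 32.4°

At s = jω = j4:
zero (s+100): 100 + j4 → |·| = √(100²+4²) = √10016 ≈ 100.08, ∠ = arctan(4/100) ≈ 2.29°
zero at origin: s = j4 → |·| = 4, ∠ = 90.00°
pole (s+4): 4 + j4 → |·| = √(4²+4²) = √32 ≈ 5.6569, ∠ = arctan(4/4) ≈ 45.00°
pole (s+15): 15 + j4 → |·| = √(15²+4²) = √241 ≈ 15.524, ∠ = arctan(4/15) ≈ 14.93°
|H| = 100 · 400.32 / 87.818 ≈ 455.85
Gain = 20 log₁₀(455.85) ≈ 53.18 dB
∠H = 92.29° − 59.93° = 32.36°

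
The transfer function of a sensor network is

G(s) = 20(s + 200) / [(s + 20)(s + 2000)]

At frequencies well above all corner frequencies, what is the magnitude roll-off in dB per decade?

Each pole contributes −20 dB/decade at high frequency; each zero contributes +20 dB/decade.
Net: 1 zero(s) − 2 pole(s) → -20 dB/decade.

-20 dB/decade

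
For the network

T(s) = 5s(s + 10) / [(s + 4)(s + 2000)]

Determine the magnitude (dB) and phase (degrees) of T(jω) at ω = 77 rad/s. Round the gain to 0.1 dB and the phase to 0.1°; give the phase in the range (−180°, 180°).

-14.3 dB, 83.4°

At s = jω = j77:
zero (s+10): 10 + j77 → |·| = √(10²+77²) = √6029 ≈ 77.647, ∠ = arctan(77/10) ≈ 82.60°
zero at origin: s = j77 → |·| = 77, ∠ = 90.00°
pole (s+4): 4 + j77 → |·| = √(4²+77²) = √5945 ≈ 77.104, ∠ = arctan(77/4) ≈ 87.03°
pole (s+2000): 2000 + j77 → |·| = √(2000²+77²) = √4005929 ≈ 2001.5, ∠ = arctan(77/2000) ≈ 2.20°
|T| = 5 · 5978.8 / 1.5432e+05 ≈ 0.19371
Gain = 20 log₁₀(0.19371) ≈ -14.26 dB
∠T = 172.60° − 89.23° = 83.37°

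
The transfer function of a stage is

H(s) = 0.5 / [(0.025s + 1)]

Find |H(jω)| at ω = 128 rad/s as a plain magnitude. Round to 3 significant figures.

At ω = 128 rad/s:
pole (1 + j128·0.025) = 1 + j3.2 → |·| ≈ 3.3526, ∠ ≈ 72.65°
|H| = 0.5 · 1 / (3.3526) ≈ 0.14914

0.149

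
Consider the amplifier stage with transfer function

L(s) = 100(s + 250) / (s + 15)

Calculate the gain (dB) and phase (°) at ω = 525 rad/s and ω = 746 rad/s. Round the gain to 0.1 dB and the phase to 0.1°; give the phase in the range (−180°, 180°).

ω = 525: 40.9 dB, -23.8°; ω = 746: 40.5 dB, -17.4°

At s = jω = j525:
zero (s+250): 250 + j525 → |·| = √(250²+525²) = √338125 ≈ 581.49, ∠ = arctan(525/250) ≈ 64.54°
pole (s+15): 15 + j525 → |·| = √(15²+525²) = √275850 ≈ 525.21, ∠ = arctan(525/15) ≈ 88.36°
|L| = 100 · 581.49 / 525.21 ≈ 110.72
Gain = 20 log₁₀(110.72) ≈ 40.88 dB
∠L = 64.54° − 88.36° = -23.82°

At s = jω = j746:
zero (s+250): 250 + j746 → |·| = √(250²+746²) = √619016 ≈ 786.78, ∠ = arctan(746/250) ≈ 71.47°
pole (s+15): 15 + j746 → |·| = √(15²+746²) = √556741 ≈ 746.15, ∠ = arctan(746/15) ≈ 88.85°
|L| = 100 · 786.78 / 746.15 ≈ 105.45
Gain = 20 log₁₀(105.45) ≈ 40.46 dB
∠L = 71.47° − 88.85° = -17.38°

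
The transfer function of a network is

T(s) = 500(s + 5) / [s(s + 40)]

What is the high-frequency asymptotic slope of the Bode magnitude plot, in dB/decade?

-20 dB/decade

Each pole contributes −20 dB/decade at high frequency; each zero contributes +20 dB/decade.
Net: 1 zero(s) − 2 pole(s) → -20 dB/decade.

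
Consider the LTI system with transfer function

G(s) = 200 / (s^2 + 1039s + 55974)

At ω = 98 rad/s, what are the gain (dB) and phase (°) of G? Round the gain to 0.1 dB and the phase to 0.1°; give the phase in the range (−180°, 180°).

Substitute s = j98:
Numerator: 200 = 200 + j0
Denominator: (j98)^2 + 1039(j98) + 55974 = 46370 + j101822
|N| = √(200² + 0²) ≈ 200, ∠N ≈ 0.00°
|D| = √(46370² + 101822²) ≈ 1.1188e+05, ∠D ≈ 65.52°
|G| = 200 / 1.1188e+05 ≈ 0.0017876
Gain = 20 log₁₀(0.0017876) ≈ -54.95 dB
∠G = 0.00° − 65.52° = -65.52°

-55.0 dB, -65.5°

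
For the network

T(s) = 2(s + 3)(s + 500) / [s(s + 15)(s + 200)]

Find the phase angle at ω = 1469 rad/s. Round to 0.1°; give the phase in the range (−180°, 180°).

-100.6°

At s = jω = j1469:
zero (s+3): 3 + j1469 → |·| = √(3²+1469²) = √2157970 ≈ 1469, ∠ = arctan(1469/3) ≈ 89.88°
zero (s+500): 500 + j1469 → |·| = √(500²+1469²) = √2407961 ≈ 1551.8, ∠ = arctan(1469/500) ≈ 71.20°
pole (s+15): 15 + j1469 → |·| = √(15²+1469²) = √2158186 ≈ 1469.1, ∠ = arctan(1469/15) ≈ 89.41°
pole (s+200): 200 + j1469 → |·| = √(200²+1469²) = √2197961 ≈ 1482.6, ∠ = arctan(1469/200) ≈ 82.25°
pole at origin: |s| = 1469, ∠ = 90.00° (in denominator)
∠T = 161.08° − 261.66° = -100.58°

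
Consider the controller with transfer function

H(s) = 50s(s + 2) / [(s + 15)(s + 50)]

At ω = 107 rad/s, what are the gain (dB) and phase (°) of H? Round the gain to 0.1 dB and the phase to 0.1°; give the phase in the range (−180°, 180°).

33.0 dB, 32.0°

At s = jω = j107:
zero (s+2): 2 + j107 → |·| = √(2²+107²) = √11453 ≈ 107.02, ∠ = arctan(107/2) ≈ 88.93°
zero at origin: s = j107 → |·| = 107, ∠ = 90.00°
pole (s+15): 15 + j107 → |·| = √(15²+107²) = √11674 ≈ 108.05, ∠ = arctan(107/15) ≈ 82.02°
pole (s+50): 50 + j107 → |·| = √(50²+107²) = √13949 ≈ 118.11, ∠ = arctan(107/50) ≈ 64.95°
|H| = 50 · 11451 / 12762 ≈ 44.864
Gain = 20 log₁₀(44.864) ≈ 33.04 dB
∠H = 178.93° − 146.97° = 31.96°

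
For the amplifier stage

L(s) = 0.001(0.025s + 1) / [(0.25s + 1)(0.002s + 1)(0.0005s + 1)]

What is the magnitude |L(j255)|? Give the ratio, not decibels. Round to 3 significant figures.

At ω = 255 rad/s:
zero (1 + j255·0.025) = 1 + j6.375 → |·| ≈ 6.453, ∠ ≈ 81.09°
pole (1 + j255·0.25) = 1 + j63.75 → |·| ≈ 63.758, ∠ ≈ 89.10°
pole (1 + j255·0.002) = 1 + j0.51 → |·| ≈ 1.1225, ∠ ≈ 27.02°
pole (1 + j255·0.0005) = 1 + j0.1275 → |·| ≈ 1.0081, ∠ ≈ 7.27°
|L| = 0.001 · 6.453 / (63.758 · 1.1225 · 1.0081) ≈ 8.9441e-05

8.94e-05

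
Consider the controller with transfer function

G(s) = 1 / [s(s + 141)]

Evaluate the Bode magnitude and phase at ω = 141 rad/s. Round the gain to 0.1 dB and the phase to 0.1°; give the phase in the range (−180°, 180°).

-89.0 dB, -135.0°

At s = jω = j141:
pole (s+141): 141 + j141 → |·| = √(141²+141²) = √39762 ≈ 199.4, ∠ = arctan(141/141) ≈ 45.00°
pole at origin: |s| = 141, ∠ = 90.00° (in denominator)
|G| = 1 / 28115 ≈ 3.5568e-05
Gain = 20 log₁₀(3.5568e-05) ≈ -88.98 dB
∠G = 0.00° − 135.00° = -135.00°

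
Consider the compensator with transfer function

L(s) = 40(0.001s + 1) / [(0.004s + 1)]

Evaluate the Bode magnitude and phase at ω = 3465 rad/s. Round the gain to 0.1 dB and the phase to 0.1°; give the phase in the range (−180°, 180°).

At ω = 3465 rad/s:
zero (1 + j3465·0.001) = 1 + j3.465 → |·| ≈ 3.6064, ∠ ≈ 73.90°
pole (1 + j3465·0.004) = 1 + j13.86 → |·| ≈ 13.896, ∠ ≈ 85.87°
|L| = 40 · 3.6064 / (13.896) ≈ 10.381
Gain = 20 log₁₀(10.381) ≈ 20.32 dB
∠L = (73.90°) − (85.87°) = -11.97°

20.3 dB, -12.0°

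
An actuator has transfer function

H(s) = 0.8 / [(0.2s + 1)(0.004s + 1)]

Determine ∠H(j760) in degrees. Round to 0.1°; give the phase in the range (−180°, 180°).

-161.4°

At ω = 760 rad/s:
pole (1 + j760·0.2) = 1 + j152 → |·| ≈ 152, ∠ ≈ 89.62°
pole (1 + j760·0.004) = 1 + j3.04 → |·| ≈ 3.2002, ∠ ≈ 71.79°
∠H = (0°) − (89.62° + 71.79°) = -161.41°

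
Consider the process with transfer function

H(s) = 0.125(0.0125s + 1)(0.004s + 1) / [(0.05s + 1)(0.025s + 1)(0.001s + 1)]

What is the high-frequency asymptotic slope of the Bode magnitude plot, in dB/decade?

Each pole contributes −20 dB/decade at high frequency; each zero contributes +20 dB/decade.
Net: 2 zero(s) − 3 pole(s) → -20 dB/decade.

-20 dB/decade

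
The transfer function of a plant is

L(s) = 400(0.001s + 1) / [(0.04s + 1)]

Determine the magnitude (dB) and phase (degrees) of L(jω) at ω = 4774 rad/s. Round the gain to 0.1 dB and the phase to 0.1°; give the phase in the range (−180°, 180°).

At ω = 4774 rad/s:
zero (1 + j4774·0.001) = 1 + j4.774 → |·| ≈ 4.8776, ∠ ≈ 78.17°
pole (1 + j4774·0.04) = 1 + j190.96 → |·| ≈ 190.96, ∠ ≈ 89.70°
|L| = 400 · 4.8776 / (190.96) ≈ 10.217
Gain = 20 log₁₀(10.217) ≈ 20.19 dB
∠L = (78.17°) − (89.70°) = -11.53°

20.2 dB, -11.5°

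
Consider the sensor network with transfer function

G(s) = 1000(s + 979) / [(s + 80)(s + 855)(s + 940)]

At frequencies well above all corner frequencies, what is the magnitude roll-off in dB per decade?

-40 dB/decade

Each pole contributes −20 dB/decade at high frequency; each zero contributes +20 dB/decade.
Net: 1 zero(s) − 3 pole(s) → -40 dB/decade.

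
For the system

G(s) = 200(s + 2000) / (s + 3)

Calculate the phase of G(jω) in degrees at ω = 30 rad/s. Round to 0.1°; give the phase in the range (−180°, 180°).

At s = jω = j30:
zero (s+2000): 2000 + j30 → |·| = √(2000²+30²) = √4000900 ≈ 2000.2, ∠ = arctan(30/2000) ≈ 0.86°
pole (s+3): 3 + j30 → |·| = √(3²+30²) = √909 ≈ 30.15, ∠ = arctan(30/3) ≈ 84.29°
∠G = 0.86° − 84.29° = -83.43°

-83.4°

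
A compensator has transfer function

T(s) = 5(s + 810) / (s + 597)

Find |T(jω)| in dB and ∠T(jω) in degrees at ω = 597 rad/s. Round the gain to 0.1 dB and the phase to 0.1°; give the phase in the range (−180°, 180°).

15.5 dB, -8.6°

At s = jω = j597:
zero (s+810): 810 + j597 → |·| = √(810²+597²) = √1012509 ≈ 1006.2, ∠ = arctan(597/810) ≈ 36.39°
pole (s+597): 597 + j597 → |·| = √(597²+597²) = √712818 ≈ 844.29, ∠ = arctan(597/597) ≈ 45.00°
|T| = 5 · 1006.2 / 844.29 ≈ 5.9589
Gain = 20 log₁₀(5.9589) ≈ 15.50 dB
∠T = 36.39° − 45.00° = -8.61°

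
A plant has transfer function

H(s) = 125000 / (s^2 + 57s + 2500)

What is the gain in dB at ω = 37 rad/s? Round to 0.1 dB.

34.4 dB

At s = jω = j37:
quadratic: (j37)² + 57·j37 + 2500 = 1131 + j2109 → |·| ≈ 2393.1, ∠ ≈ 61.80°
|H| = 125000 / 2393.1 ≈ 52.234
Gain = 20 log₁₀(52.234) ≈ 34.36 dB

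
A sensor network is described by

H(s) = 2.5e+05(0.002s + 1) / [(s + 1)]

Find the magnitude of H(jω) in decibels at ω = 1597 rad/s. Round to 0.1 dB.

At ω = 1597 rad/s:
zero (1 + j1597·0.002) = 1 + j3.194 → |·| ≈ 3.3469, ∠ ≈ 72.62°
pole (1 + j1597·1) = 1 + j1597 → |·| ≈ 1597, ∠ ≈ 89.96°
|H| = 2.5e+05 · 3.3469 / (1597) ≈ 523.94
Gain = 20 log₁₀(523.94) ≈ 54.39 dB

54.4 dB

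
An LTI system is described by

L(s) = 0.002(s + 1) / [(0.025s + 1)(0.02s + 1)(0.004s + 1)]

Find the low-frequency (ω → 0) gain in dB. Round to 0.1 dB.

-54.0 dB

L(0) = 0.002 · 1 / 1 = 0.002
20 log₁₀(0.002) ≈ -53.98 dB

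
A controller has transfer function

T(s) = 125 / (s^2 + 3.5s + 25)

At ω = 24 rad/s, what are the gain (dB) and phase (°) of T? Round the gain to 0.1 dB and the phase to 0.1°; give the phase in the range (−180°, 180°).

At s = jω = j24:
quadratic: (j24)² + 3.5·j24 + 25 = -551 + j84 → |·| ≈ 557.37, ∠ ≈ 171.33°
|T| = 125 / 557.37 ≈ 0.22427
Gain = 20 log₁₀(0.22427) ≈ -12.98 dB
∠T = 0.00° − 171.33° = -171.33°

-13.0 dB, -171.3°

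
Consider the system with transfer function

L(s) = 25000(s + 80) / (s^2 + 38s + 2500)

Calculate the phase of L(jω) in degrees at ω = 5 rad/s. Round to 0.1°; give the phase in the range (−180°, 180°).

At s = jω = j5:
zero (s+80): 80 + j5 → |·| = √(80²+5²) = √6425 ≈ 80.156, ∠ = arctan(5/80) ≈ 3.58°
quadratic: (j5)² + 38·j5 + 2500 = 2475 + j190 → |·| ≈ 2482.3, ∠ ≈ 4.39°
∠L = 3.58° − 4.39° = -0.81°

-0.8°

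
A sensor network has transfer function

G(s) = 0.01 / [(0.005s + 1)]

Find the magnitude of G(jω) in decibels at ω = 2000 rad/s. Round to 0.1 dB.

At ω = 2000 rad/s:
pole (1 + j2000·0.005) = 1 + j10 → |·| ≈ 10.05, ∠ ≈ 84.29°
|G| = 0.01 · 1 / (10.05) ≈ 0.00099502
Gain = 20 log₁₀(0.00099502) ≈ -60.04 dB

-60.0 dB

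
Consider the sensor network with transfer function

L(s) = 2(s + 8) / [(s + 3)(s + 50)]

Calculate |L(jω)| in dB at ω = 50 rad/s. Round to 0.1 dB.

-30.9 dB

At s = jω = j50:
zero (s+8): 8 + j50 → |·| = √(8²+50²) = √2564 ≈ 50.636, ∠ = arctan(50/8) ≈ 80.91°
pole (s+3): 3 + j50 → |·| = √(3²+50²) = √2509 ≈ 50.09, ∠ = arctan(50/3) ≈ 86.57°
pole (s+50): 50 + j50 → |·| = √(50²+50²) = √5000 ≈ 70.711, ∠ = arctan(50/50) ≈ 45.00°
|L| = 2 · 50.636 / 3541.9 ≈ 0.028593
Gain = 20 log₁₀(0.028593) ≈ -30.87 dB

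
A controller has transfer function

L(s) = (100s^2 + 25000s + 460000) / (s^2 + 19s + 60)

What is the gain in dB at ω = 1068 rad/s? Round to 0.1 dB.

40.2 dB

Substitute s = j1068:
Numerator: 100(j1068)^2 + 25000(j1068) + 460000 = -113602400 + j26700000
Denominator: (j1068)^2 + 19(j1068) + 60 = -1140564 + j20292
|N| = √(113602400² + 26700000²) ≈ 1.167e+08, ∠N ≈ 166.77°
|D| = √(1140564² + 20292²) ≈ 1.1407e+06, ∠D ≈ 178.98°
|L| = 1.167e+08 / 1.1407e+06 ≈ 102.31
Gain = 20 log₁₀(102.31) ≈ 40.20 dB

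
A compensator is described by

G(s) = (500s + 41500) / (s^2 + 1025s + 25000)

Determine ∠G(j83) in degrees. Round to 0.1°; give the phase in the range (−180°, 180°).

Substitute s = j83:
Numerator: 500(j83) + 41500 = 41500 + j41500
Denominator: (j83)^2 + 1025(j83) + 25000 = 18111 + j85075
|N| = √(41500² + 41500²) ≈ 58690, ∠N ≈ 45.00°
|D| = √(18111² + 85075²) ≈ 86981, ∠D ≈ 77.98°
∠G = 45.00° − 77.98° = -32.98°

-33.0°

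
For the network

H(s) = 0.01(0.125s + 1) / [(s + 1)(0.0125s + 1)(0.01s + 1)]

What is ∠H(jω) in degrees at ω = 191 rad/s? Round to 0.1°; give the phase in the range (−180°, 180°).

At ω = 191 rad/s:
zero (1 + j191·0.125) = 1 + j23.875 → |·| ≈ 23.896, ∠ ≈ 87.60°
pole (1 + j191·1) = 1 + j191 → |·| ≈ 191, ∠ ≈ 89.70°
pole (1 + j191·0.0125) = 1 + j2.3875 → |·| ≈ 2.5885, ∠ ≈ 67.27°
pole (1 + j191·0.01) = 1 + j1.91 → |·| ≈ 2.1559, ∠ ≈ 62.37°
∠H = (87.60°) − (89.70° + 67.27° + 62.37°) = -131.74°

-131.7°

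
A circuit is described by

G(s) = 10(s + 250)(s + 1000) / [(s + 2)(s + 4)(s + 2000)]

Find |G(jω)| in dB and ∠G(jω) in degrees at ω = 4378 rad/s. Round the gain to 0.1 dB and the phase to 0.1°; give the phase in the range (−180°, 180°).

-53.4 dB, -81.5°

At s = jω = j4378:
zero (s+250): 250 + j4378 → |·| = √(250²+4378²) = √19229384 ≈ 4385.1, ∠ = arctan(4378/250) ≈ 86.73°
zero (s+1000): 1000 + j4378 → |·| = √(1000²+4378²) = √20166884 ≈ 4490.8, ∠ = arctan(4378/1000) ≈ 77.13°
pole (s+2): 2 + j4378 → |·| = √(2²+4378²) = √19166888 ≈ 4378, ∠ = arctan(4378/2) ≈ 89.97°
pole (s+4): 4 + j4378 → |·| = √(4²+4378²) = √19166900 ≈ 4378, ∠ = arctan(4378/4) ≈ 89.95°
pole (s+2000): 2000 + j4378 → |·| = √(2000²+4378²) = √23166884 ≈ 4813.2, ∠ = arctan(4378/2000) ≈ 65.45°
|G| = 10 · 1.9693e+07 / 9.2254e+10 ≈ 0.0021346
Gain = 20 log₁₀(0.0021346) ≈ -53.41 dB
∠G = 163.86° − 245.37° = -81.51°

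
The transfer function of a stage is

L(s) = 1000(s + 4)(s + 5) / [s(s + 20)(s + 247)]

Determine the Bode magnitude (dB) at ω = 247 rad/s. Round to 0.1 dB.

9.1 dB

At s = jω = j247:
zero (s+4): 4 + j247 → |·| = √(4²+247²) = √61025 ≈ 247.03, ∠ = arctan(247/4) ≈ 89.07°
zero (s+5): 5 + j247 → |·| = √(5²+247²) = √61034 ≈ 247.05, ∠ = arctan(247/5) ≈ 88.84°
pole (s+20): 20 + j247 → |·| = √(20²+247²) = √61409 ≈ 247.81, ∠ = arctan(247/20) ≈ 85.37°
pole (s+247): 247 + j247 → |·| = √(247²+247²) = √122018 ≈ 349.31, ∠ = arctan(247/247) ≈ 45.00°
pole at origin: |s| = 247, ∠ = 90.00° (in denominator)
|L| = 1000 · 61029 / 2.1381e+07 ≈ 2.8544
Gain = 20 log₁₀(2.8544) ≈ 9.11 dB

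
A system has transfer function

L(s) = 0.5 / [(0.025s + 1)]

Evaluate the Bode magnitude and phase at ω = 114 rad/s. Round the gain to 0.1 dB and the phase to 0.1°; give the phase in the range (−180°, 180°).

-15.6 dB, -70.7°

At ω = 114 rad/s:
pole (1 + j114·0.025) = 1 + j2.85 → |·| ≈ 3.0203, ∠ ≈ 70.67°
|L| = 0.5 · 1 / (3.0203) ≈ 0.16555
Gain = 20 log₁₀(0.16555) ≈ -15.62 dB
∠L = (0°) − (70.67°) = -70.67°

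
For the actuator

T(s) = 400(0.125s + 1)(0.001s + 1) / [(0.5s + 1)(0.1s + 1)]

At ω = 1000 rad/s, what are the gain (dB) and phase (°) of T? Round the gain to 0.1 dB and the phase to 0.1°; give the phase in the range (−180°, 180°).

At ω = 1000 rad/s:
zero (1 + j1000·0.125) = 1 + j125 → |·| ≈ 125, ∠ ≈ 89.54°
zero (1 + j1000·0.001) = 1 + j1 → |·| ≈ 1.4142, ∠ ≈ 45.00°
pole (1 + j1000·0.5) = 1 + j500 → |·| ≈ 500, ∠ ≈ 89.89°
pole (1 + j1000·0.1) = 1 + j100 → |·| ≈ 100, ∠ ≈ 89.43°
|T| = 400 · 125 · 1.4142 / (500 · 100) ≈ 1.4142
Gain = 20 log₁₀(1.4142) ≈ 3.01 dB
∠T = (89.54° + 45.00°) − (89.89° + 89.43°) = -44.78°

3.0 dB, -44.8°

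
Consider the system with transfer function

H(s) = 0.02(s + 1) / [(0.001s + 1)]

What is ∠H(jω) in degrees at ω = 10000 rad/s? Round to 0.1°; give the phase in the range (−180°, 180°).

At ω = 10000 rad/s:
zero (1 + j10000·1) = 1 + j10000 → |·| ≈ 10000, ∠ ≈ 89.99°
pole (1 + j10000·0.001) = 1 + j10 → |·| ≈ 10.05, ∠ ≈ 84.29°
∠H = (89.99°) − (84.29°) = 5.70°

5.7°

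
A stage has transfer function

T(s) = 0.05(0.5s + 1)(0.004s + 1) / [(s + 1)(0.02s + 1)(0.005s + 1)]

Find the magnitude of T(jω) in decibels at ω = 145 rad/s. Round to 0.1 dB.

-42.4 dB

At ω = 145 rad/s:
zero (1 + j145·0.5) = 1 + j72.5 → |·| ≈ 72.507, ∠ ≈ 89.21°
zero (1 + j145·0.004) = 1 + j0.58 → |·| ≈ 1.156, ∠ ≈ 30.11°
pole (1 + j145·1) = 1 + j145 → |·| ≈ 145, ∠ ≈ 89.60°
pole (1 + j145·0.02) = 1 + j2.9 → |·| ≈ 3.0676, ∠ ≈ 70.97°
pole (1 + j145·0.005) = 1 + j0.725 → |·| ≈ 1.2352, ∠ ≈ 35.94°
|T| = 0.05 · 72.507 · 1.156 / (145 · 3.0676 · 1.2352) ≈ 0.0076279
Gain = 20 log₁₀(0.0076279) ≈ -42.35 dB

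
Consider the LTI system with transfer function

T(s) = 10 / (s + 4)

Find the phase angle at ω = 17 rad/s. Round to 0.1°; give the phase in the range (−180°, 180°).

-76.8°

At s = jω = j17:
pole (s+4): 4 + j17 → |·| = √(4²+17²) = √305 ≈ 17.464, ∠ = arctan(17/4) ≈ 76.76°
∠T = 0.00° − 76.76° = -76.76°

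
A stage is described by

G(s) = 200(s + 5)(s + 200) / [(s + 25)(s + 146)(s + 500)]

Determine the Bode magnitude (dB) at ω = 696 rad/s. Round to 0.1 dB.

At s = jω = j696:
zero (s+5): 5 + j696 → |·| = √(5²+696²) = √484441 ≈ 696.02, ∠ = arctan(696/5) ≈ 89.59°
zero (s+200): 200 + j696 → |·| = √(200²+696²) = √524416 ≈ 724.17, ∠ = arctan(696/200) ≈ 73.97°
pole (s+25): 25 + j696 → |·| = √(25²+696²) = √485041 ≈ 696.45, ∠ = arctan(696/25) ≈ 87.94°
pole (s+146): 146 + j696 → |·| = √(146²+696²) = √505732 ≈ 711.15, ∠ = arctan(696/146) ≈ 78.15°
pole (s+500): 500 + j696 → |·| = √(500²+696²) = √734416 ≈ 856.98, ∠ = arctan(696/500) ≈ 54.31°
|G| = 200 · 5.0404e+05 / 4.2445e+08 ≈ 0.2375
Gain = 20 log₁₀(0.2375) ≈ -12.49 dB

-12.5 dB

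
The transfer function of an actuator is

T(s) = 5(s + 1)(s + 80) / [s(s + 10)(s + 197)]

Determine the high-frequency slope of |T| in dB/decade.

Each pole contributes −20 dB/decade at high frequency; each zero contributes +20 dB/decade.
Net: 2 zero(s) − 3 pole(s) → -20 dB/decade.

-20 dB/decade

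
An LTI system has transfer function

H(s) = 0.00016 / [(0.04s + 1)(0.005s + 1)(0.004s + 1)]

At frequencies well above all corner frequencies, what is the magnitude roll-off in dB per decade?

Each pole contributes −20 dB/decade at high frequency; each zero contributes +20 dB/decade.
Net: 0 zero(s) − 3 pole(s) → -60 dB/decade.

-60 dB/decade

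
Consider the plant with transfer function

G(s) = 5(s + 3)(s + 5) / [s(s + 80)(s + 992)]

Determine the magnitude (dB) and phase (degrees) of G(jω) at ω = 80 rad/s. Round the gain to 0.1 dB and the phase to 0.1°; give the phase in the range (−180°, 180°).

At s = jω = j80:
zero (s+3): 3 + j80 → |·| = √(3²+80²) = √6409 ≈ 80.056, ∠ = arctan(80/3) ≈ 87.85°
zero (s+5): 5 + j80 → |·| = √(5²+80²) = √6425 ≈ 80.156, ∠ = arctan(80/5) ≈ 86.42°
pole (s+80): 80 + j80 → |·| = √(80²+80²) = √12800 ≈ 113.14, ∠ = arctan(80/80) ≈ 45.00°
pole (s+992): 992 + j80 → |·| = √(992²+80²) = √990464 ≈ 995.22, ∠ = arctan(80/992) ≈ 4.61°
pole at origin: |s| = 80, ∠ = 90.00° (in denominator)
|G| = 5 · 6417 / 9.0079e+06 ≈ 0.0035619
Gain = 20 log₁₀(0.0035619) ≈ -48.97 dB
∠G = 174.27° − 139.61° = 34.66°

-49.0 dB, 34.7°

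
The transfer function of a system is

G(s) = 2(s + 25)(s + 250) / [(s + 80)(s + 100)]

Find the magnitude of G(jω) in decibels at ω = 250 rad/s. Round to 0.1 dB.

8.0 dB

At s = jω = j250:
zero (s+25): 25 + j250 → |·| = √(25²+250²) = √63125 ≈ 251.25, ∠ = arctan(250/25) ≈ 84.29°
zero (s+250): 250 + j250 → |·| = √(250²+250²) = √125000 ≈ 353.55, ∠ = arctan(250/250) ≈ 45.00°
pole (s+80): 80 + j250 → |·| = √(80²+250²) = √68900 ≈ 262.49, ∠ = arctan(250/80) ≈ 72.26°
pole (s+100): 100 + j250 → |·| = √(100²+250²) = √72500 ≈ 269.26, ∠ = arctan(250/100) ≈ 68.20°
|G| = 2 · 88829 / 70678 ≈ 2.5136
Gain = 20 log₁₀(2.5136) ≈ 8.01 dB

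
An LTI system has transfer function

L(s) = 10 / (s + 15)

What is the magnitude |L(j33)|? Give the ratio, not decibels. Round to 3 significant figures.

0.276

Substitute s = j33:
Numerator: 10 = 10 + j0
Denominator: (j33) + 15 = 15 + j33
|N| = √(10² + 0²) ≈ 10, ∠N ≈ 0.00°
|D| = √(15² + 33²) ≈ 36.249, ∠D ≈ 65.56°
|L| = 10 / 36.249 ≈ 0.27587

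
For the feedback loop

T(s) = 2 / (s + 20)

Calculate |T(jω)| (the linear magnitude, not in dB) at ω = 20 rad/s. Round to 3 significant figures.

At s = jω = j20:
pole (s+20): 20 + j20 → |·| = √(20²+20²) = √800 ≈ 28.284, ∠ = arctan(20/20) ≈ 45.00°
|T| = 2 / 28.284 ≈ 0.070711

0.0707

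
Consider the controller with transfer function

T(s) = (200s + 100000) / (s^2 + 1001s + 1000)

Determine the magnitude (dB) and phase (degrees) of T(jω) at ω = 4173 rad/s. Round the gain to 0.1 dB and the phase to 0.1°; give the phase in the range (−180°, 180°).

Substitute s = j4173:
Numerator: 200(j4173) + 100000 = 100000 + j834600
Denominator: (j4173)^2 + 1001(j4173) + 1000 = -17412929 + j4177173
|N| = √(100000² + 834600²) ≈ 8.4057e+05, ∠N ≈ 83.17°
|D| = √(17412929² + 4177173²) ≈ 1.7907e+07, ∠D ≈ 166.51°
|T| = 8.4057e+05 / 1.7907e+07 ≈ 0.046941
Gain = 20 log₁₀(0.046941) ≈ -26.57 dB
∠T = 83.17° − 166.51° = -83.34°

-26.6 dB, -83.3°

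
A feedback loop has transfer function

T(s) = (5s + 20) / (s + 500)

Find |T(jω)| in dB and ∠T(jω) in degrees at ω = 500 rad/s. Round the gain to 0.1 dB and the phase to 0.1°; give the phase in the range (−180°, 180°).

11.0 dB, 44.5°

Substitute s = j500:
Numerator: 5(j500) + 20 = 20 + j2500
Denominator: (j500) + 500 = 500 + j500
|N| = √(20² + 2500²) ≈ 2500.1, ∠N ≈ 89.54°
|D| = √(500² + 500²) ≈ 707.11, ∠D ≈ 45.00°
|T| = 2500.1 / 707.11 ≈ 3.5357
Gain = 20 log₁₀(3.5357) ≈ 10.97 dB
∠T = 89.54° − 45.00° = 44.54°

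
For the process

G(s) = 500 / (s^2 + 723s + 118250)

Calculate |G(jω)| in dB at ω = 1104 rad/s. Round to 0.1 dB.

-68.7 dB

Substitute s = j1104:
Numerator: 500 = 500 + j0
Denominator: (j1104)^2 + 723(j1104) + 118250 = -1100566 + j798192
|N| = √(500² + 0²) ≈ 500, ∠N ≈ 0.00°
|D| = √(1100566² + 798192²) ≈ 1.3595e+06, ∠D ≈ 144.05°
|G| = 500 / 1.3595e+06 ≈ 0.00036778
Gain = 20 log₁₀(0.00036778) ≈ -68.69 dB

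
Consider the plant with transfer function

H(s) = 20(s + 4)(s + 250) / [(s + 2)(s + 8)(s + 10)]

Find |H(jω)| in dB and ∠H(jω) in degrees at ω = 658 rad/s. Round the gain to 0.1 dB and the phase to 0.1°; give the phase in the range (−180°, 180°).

-29.8 dB, -109.4°

At s = jω = j658:
zero (s+4): 4 + j658 → |·| = √(4²+658²) = √432980 ≈ 658.01, ∠ = arctan(658/4) ≈ 89.65°
zero (s+250): 250 + j658 → |·| = √(250²+658²) = √495464 ≈ 703.89, ∠ = arctan(658/250) ≈ 69.20°
pole (s+2): 2 + j658 → |·| = √(2²+658²) = √432968 ≈ 658, ∠ = arctan(658/2) ≈ 89.83°
pole (s+8): 8 + j658 → |·| = √(8²+658²) = √433028 ≈ 658.05, ∠ = arctan(658/8) ≈ 89.30°
pole (s+10): 10 + j658 → |·| = √(10²+658²) = √433064 ≈ 658.08, ∠ = arctan(658/10) ≈ 89.13°
|H| = 20 · 4.6317e+05 / 2.8495e+08 ≈ 0.032509
Gain = 20 log₁₀(0.032509) ≈ -29.76 dB
∠H = 158.85° − 268.26° = -109.41°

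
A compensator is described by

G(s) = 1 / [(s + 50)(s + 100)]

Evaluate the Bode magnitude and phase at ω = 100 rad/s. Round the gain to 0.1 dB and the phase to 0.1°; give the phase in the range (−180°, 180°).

-84.0 dB, -108.4°

At s = jω = j100:
pole (s+50): 50 + j100 → |·| = √(50²+100²) = √12500 ≈ 111.8, ∠ = arctan(100/50) ≈ 63.43°
pole (s+100): 100 + j100 → |·| = √(100²+100²) = √20000 ≈ 141.42, ∠ = arctan(100/100) ≈ 45.00°
|G| = 1 / 15811 ≈ 6.3247e-05
Gain = 20 log₁₀(6.3247e-05) ≈ -83.98 dB
∠G = 0.00° − 108.43° = -108.43°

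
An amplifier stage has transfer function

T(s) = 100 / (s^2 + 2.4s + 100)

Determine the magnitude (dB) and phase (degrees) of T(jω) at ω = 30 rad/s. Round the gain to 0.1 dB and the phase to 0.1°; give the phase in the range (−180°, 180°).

-18.1 dB, -174.9°

At s = jω = j30:
quadratic: (j30)² + 2.4·j30 + 100 = -800 + j72 → |·| ≈ 803.23, ∠ ≈ 174.86°
|T| = 100 / 803.23 ≈ 0.1245
Gain = 20 log₁₀(0.1245) ≈ -18.10 dB
∠T = 0.00° − 174.86° = -174.86°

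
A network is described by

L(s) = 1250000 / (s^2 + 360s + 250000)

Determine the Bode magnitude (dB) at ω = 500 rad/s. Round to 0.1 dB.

16.8 dB

At s = jω = j500:
quadratic: (j500)² + 360·j500 + 250000 = 0 + j180000 → |·| ≈ 1.8e+05, ∠ ≈ 90.00°
|L| = 1250000 / 1.8e+05 ≈ 6.9444
Gain = 20 log₁₀(6.9444) ≈ 16.83 dB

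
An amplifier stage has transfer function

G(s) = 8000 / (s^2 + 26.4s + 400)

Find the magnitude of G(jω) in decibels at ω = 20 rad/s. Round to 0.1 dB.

23.6 dB

At s = jω = j20:
quadratic: (j20)² + 26.4·j20 + 400 = 0 + j528 → |·| ≈ 528, ∠ ≈ 90.00°
|G| = 8000 / 528 ≈ 15.152
Gain = 20 log₁₀(15.152) ≈ 23.61 dB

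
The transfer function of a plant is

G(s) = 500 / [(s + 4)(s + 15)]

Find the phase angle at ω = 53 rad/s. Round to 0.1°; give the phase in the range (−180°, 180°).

-159.9°

At s = jω = j53:
pole (s+4): 4 + j53 → |·| = √(4²+53²) = √2825 ≈ 53.151, ∠ = arctan(53/4) ≈ 85.68°
pole (s+15): 15 + j53 → |·| = √(15²+53²) = √3034 ≈ 55.082, ∠ = arctan(53/15) ≈ 74.20°
∠G = 0.00° − 159.88° = -159.88°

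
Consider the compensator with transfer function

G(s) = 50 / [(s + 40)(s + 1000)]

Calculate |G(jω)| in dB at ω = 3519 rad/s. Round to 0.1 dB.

-108.2 dB

At s = jω = j3519:
pole (s+40): 40 + j3519 → |·| = √(40²+3519²) = √12384961 ≈ 3519.2, ∠ = arctan(3519/40) ≈ 89.35°
pole (s+1000): 1000 + j3519 → |·| = √(1000²+3519²) = √13383361 ≈ 3658.3, ∠ = arctan(3519/1000) ≈ 74.14°
|G| = 50 / 1.2874e+07 ≈ 3.8838e-06
Gain = 20 log₁₀(3.8838e-06) ≈ -108.21 dB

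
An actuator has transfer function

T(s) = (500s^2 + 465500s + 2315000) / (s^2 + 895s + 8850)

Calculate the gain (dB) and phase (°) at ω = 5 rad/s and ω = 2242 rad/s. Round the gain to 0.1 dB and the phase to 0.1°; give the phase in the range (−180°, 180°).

ω = 5: 50.4 dB, 18.4°; ω = 2242: 54.0 dB, -0.8°

Substitute s = j5:
Numerator: 500(j5)^2 + 465500(j5) + 2315000 = 2302500 + j2327500
Denominator: (j5)^2 + 895(j5) + 8850 = 8825 + j4475
|N| = √(2302500² + 2327500²) ≈ 3.274e+06, ∠N ≈ 45.31°
|D| = √(8825² + 4475²) ≈ 9894.8, ∠D ≈ 26.89°
|T| = 3.274e+06 / 9894.8 ≈ 330.88
Gain = 20 log₁₀(330.88) ≈ 50.39 dB
∠T = 45.31° − 26.89° = 18.42°

Substitute s = j2242:
Numerator: 500(j2242)^2 + 465500(j2242) + 2315000 = -2510967000 + j1043651000
Denominator: (j2242)^2 + 895(j2242) + 8850 = -5017714 + j2006590
|N| = √(2510967000² + 1043651000²) ≈ 2.7192e+09, ∠N ≈ 157.43°
|D| = √(5017714² + 2006590²) ≈ 5.4041e+06, ∠D ≈ 158.20°
|T| = 2.7192e+09 / 5.4041e+06 ≈ 503.17
Gain = 20 log₁₀(503.17) ≈ 54.03 dB
∠T = 157.43° − 158.20° = -0.77°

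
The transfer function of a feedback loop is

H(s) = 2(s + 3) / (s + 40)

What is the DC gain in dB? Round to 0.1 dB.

-16.5 dB

H(0) = 2·3 / (40) = 0.15
20 log₁₀(0.15) ≈ -16.48 dB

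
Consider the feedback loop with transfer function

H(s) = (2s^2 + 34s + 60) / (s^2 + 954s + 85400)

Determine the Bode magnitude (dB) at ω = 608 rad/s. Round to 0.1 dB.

1.2 dB

Substitute s = j608:
Numerator: 2(j608)^2 + 34(j608) + 60 = -739268 + j20672
Denominator: (j608)^2 + 954(j608) + 85400 = -284264 + j580032
|N| = √(739268² + 20672²) ≈ 7.3956e+05, ∠N ≈ 178.40°
|D| = √(284264² + 580032²) ≈ 6.4594e+05, ∠D ≈ 116.11°
|H| = 7.3956e+05 / 6.4594e+05 ≈ 1.1449
Gain = 20 log₁₀(1.1449) ≈ 1.18 dB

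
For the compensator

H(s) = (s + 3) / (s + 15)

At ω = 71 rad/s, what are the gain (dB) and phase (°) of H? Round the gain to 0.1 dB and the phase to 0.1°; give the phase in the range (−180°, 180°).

At s = jω = j71:
zero (s+3): 3 + j71 → |·| = √(3²+71²) = √5050 ≈ 71.063, ∠ = arctan(71/3) ≈ 87.58°
pole (s+15): 15 + j71 → |·| = √(15²+71²) = √5266 ≈ 72.567, ∠ = arctan(71/15) ≈ 78.07°
|H| = 1 · 71.063 / 72.567 ≈ 0.97927
Gain = 20 log₁₀(0.97927) ≈ -0.18 dB
∠H = 87.58° − 78.07° = 9.51°

-0.2 dB, 9.5°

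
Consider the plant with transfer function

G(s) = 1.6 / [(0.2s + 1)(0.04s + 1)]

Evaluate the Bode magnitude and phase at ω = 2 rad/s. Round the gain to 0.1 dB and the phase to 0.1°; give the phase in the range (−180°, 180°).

3.4 dB, -26.4°

At ω = 2 rad/s:
pole (1 + j2·0.2) = 1 + j0.4 → |·| ≈ 1.077, ∠ ≈ 21.80°
pole (1 + j2·0.04) = 1 + j0.08 → |·| ≈ 1.0032, ∠ ≈ 4.57°
|G| = 1.6 · 1 / (1.077 · 1.0032) ≈ 1.4809
Gain = 20 log₁₀(1.4809) ≈ 3.41 dB
∠G = (0°) − (21.80° + 4.57°) = -26.37°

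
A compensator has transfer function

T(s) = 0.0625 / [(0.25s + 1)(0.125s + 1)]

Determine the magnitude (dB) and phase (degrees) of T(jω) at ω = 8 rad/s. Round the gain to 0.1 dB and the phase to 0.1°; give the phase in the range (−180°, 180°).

At ω = 8 rad/s:
pole (1 + j8·0.25) = 1 + j2 → |·| ≈ 2.2361, ∠ ≈ 63.43°
pole (1 + j8·0.125) = 1 + j1 → |·| ≈ 1.4142, ∠ ≈ 45.00°
|T| = 0.0625 · 1 / (2.2361 · 1.4142) ≈ 0.019764
Gain = 20 log₁₀(0.019764) ≈ -34.08 dB
∠T = (0°) − (63.43° + 45.00°) = -108.43°

-34.1 dB, -108.4°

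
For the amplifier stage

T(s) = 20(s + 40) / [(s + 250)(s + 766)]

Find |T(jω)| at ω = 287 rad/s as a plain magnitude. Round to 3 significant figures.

0.0186

At s = jω = j287:
zero (s+40): 40 + j287 → |·| = √(40²+287²) = √83969 ≈ 289.77, ∠ = arctan(287/40) ≈ 82.07°
pole (s+250): 250 + j287 → |·| = √(250²+287²) = √144869 ≈ 380.62, ∠ = arctan(287/250) ≈ 48.94°
pole (s+766): 766 + j287 → |·| = √(766²+287²) = √669125 ≈ 818, ∠ = arctan(287/766) ≈ 20.54°
|T| = 20 · 289.77 / 3.1135e+05 ≈ 0.018614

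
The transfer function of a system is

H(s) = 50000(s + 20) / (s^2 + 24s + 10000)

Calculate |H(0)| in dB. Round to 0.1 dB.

H(0) = 50000·20 / 10000 = 100
20 log₁₀(100) ≈ 40.00 dB

40.0 dB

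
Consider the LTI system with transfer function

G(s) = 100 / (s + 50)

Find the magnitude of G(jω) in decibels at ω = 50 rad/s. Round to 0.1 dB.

3.0 dB

Substitute s = j50:
Numerator: 100 = 100 + j0
Denominator: (j50) + 50 = 50 + j50
|N| = √(100² + 0²) ≈ 100, ∠N ≈ 0.00°
|D| = √(50² + 50²) ≈ 70.711, ∠D ≈ 45.00°
|G| = 100 / 70.711 ≈ 1.4142
Gain = 20 log₁₀(1.4142) ≈ 3.01 dB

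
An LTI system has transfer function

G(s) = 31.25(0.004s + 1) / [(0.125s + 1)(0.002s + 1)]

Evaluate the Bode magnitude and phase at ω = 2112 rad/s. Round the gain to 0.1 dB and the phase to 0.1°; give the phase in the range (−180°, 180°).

-12.7 dB, -83.2°

At ω = 2112 rad/s:
zero (1 + j2112·0.004) = 1 + j8.448 → |·| ≈ 8.507, ∠ ≈ 83.25°
pole (1 + j2112·0.125) = 1 + j264 → |·| ≈ 264, ∠ ≈ 89.78°
pole (1 + j2112·0.002) = 1 + j4.224 → |·| ≈ 4.3408, ∠ ≈ 76.68°
|G| = 31.25 · 8.507 / (264 · 4.3408) ≈ 0.23198
Gain = 20 log₁₀(0.23198) ≈ -12.69 dB
∠G = (83.25°) − (89.78° + 76.68°) = -83.21°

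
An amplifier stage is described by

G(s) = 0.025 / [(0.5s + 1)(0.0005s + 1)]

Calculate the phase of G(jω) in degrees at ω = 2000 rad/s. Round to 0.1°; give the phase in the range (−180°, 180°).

At ω = 2000 rad/s:
pole (1 + j2000·0.5) = 1 + j1000 → |·| ≈ 1000, ∠ ≈ 89.94°
pole (1 + j2000·0.0005) = 1 + j1 → |·| ≈ 1.4142, ∠ ≈ 45.00°
∠G = (0°) − (89.94° + 45.00°) = -134.94°

-134.9°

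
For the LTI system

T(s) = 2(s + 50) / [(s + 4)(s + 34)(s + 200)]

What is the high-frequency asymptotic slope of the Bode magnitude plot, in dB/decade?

-40 dB/decade

Each pole contributes −20 dB/decade at high frequency; each zero contributes +20 dB/decade.
Net: 1 zero(s) − 3 pole(s) → -40 dB/decade.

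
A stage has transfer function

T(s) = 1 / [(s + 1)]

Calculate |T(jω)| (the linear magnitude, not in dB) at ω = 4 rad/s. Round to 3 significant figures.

At ω = 4 rad/s:
pole (1 + j4·1) = 1 + j4 → |·| ≈ 4.1231, ∠ ≈ 75.96°
|T| = 1 · 1 / (4.1231) ≈ 0.24254

0.243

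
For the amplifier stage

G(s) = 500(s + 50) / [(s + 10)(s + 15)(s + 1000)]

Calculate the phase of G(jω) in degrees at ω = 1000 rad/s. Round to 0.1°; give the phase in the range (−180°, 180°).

-136.4°

At s = jω = j1000:
zero (s+50): 50 + j1000 → |·| = √(50²+1000²) = √1002500 ≈ 1001.2, ∠ = arctan(1000/50) ≈ 87.14°
pole (s+10): 10 + j1000 → |·| = √(10²+1000²) = √1000100 ≈ 1000, ∠ = arctan(1000/10) ≈ 89.43°
pole (s+15): 15 + j1000 → |·| = √(15²+1000²) = √1000225 ≈ 1000.1, ∠ = arctan(1000/15) ≈ 89.14°
pole (s+1000): 1000 + j1000 → |·| = √(1000²+1000²) = √2000000 ≈ 1414.2, ∠ = arctan(1000/1000) ≈ 45.00°
∠G = 87.14° − 223.57° = -136.43°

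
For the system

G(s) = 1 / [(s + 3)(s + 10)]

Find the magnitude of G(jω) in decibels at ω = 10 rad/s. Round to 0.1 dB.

At s = jω = j10:
pole (s+3): 3 + j10 → |·| = √(3²+10²) = √109 ≈ 10.44, ∠ = arctan(10/3) ≈ 73.30°
pole (s+10): 10 + j10 → |·| = √(10²+10²) = √200 ≈ 14.142, ∠ = arctan(10/10) ≈ 45.00°
|G| = 1 / 147.64 ≈ 0.0067732
Gain = 20 log₁₀(0.0067732) ≈ -43.38 dB

-43.4 dB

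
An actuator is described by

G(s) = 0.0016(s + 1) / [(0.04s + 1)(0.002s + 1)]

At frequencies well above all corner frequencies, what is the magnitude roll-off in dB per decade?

-20 dB/decade

Each pole contributes −20 dB/decade at high frequency; each zero contributes +20 dB/decade.
Net: 1 zero(s) − 2 pole(s) → -20 dB/decade.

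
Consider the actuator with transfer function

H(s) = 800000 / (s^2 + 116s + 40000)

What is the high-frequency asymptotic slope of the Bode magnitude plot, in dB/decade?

Each pole contributes −20 dB/decade at high frequency; each zero contributes +20 dB/decade.
Net: 0 zero(s) − 2 pole(s) → -40 dB/decade.

-40 dB/decade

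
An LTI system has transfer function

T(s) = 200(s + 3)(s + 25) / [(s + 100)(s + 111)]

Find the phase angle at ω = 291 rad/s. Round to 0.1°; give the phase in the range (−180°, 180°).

At s = jω = j291:
zero (s+3): 3 + j291 → |·| = √(3²+291²) = √84690 ≈ 291.02, ∠ = arctan(291/3) ≈ 89.41°
zero (s+25): 25 + j291 → |·| = √(25²+291²) = √85306 ≈ 292.07, ∠ = arctan(291/25) ≈ 85.09°
pole (s+100): 100 + j291 → |·| = √(100²+291²) = √94681 ≈ 307.7, ∠ = arctan(291/100) ≈ 71.04°
pole (s+111): 111 + j291 → |·| = √(111²+291²) = √97002 ≈ 311.45, ∠ = arctan(291/111) ≈ 69.12°
∠T = 174.50° − 140.16° = 34.34°

34.3°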